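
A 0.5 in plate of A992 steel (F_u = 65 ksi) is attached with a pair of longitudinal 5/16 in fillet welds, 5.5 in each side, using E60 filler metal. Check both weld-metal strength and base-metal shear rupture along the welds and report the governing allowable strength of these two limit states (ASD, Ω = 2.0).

R_n/Ω ≈ 43.7 kip (weld metal governs)

E60XX → F_EXX = 60 ksi.
t_e = 0.707 × 0.3125 = 0.2209 in; L = 11 in.
Weld metal: R_n/Ω = (1/2.0) × 0.6 × 60 × 0.2209 × 11 = 43.75 kip.
Base metal (shear rupture): R_n/Ω = (1/2.0) × 0.6 × 65 × 0.5 × 11 = 107.2 kip.
Governing: weld metal.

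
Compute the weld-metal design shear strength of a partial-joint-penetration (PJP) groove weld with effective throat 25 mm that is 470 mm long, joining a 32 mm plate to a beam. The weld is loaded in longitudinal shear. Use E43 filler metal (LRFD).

E43XX → F_EXX = 430 MPa.
Effective throat (given) t_e = 25 mm.
A_we = 25 × 470 = 11750 mm².
F_nw = 0.6 F_EXX = 258 MPa.
φR_n = 0.75 × 258 × 11750 × 10⁻³ = 2274 kN.

φR_n ≈ 2270 kN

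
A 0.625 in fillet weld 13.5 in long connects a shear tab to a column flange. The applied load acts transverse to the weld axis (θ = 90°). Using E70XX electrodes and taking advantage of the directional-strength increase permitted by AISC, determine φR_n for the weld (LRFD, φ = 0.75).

φR_n ≈ 282 kips

E70XX → F_EXX = 70 ksi.
t_e = 0.707 × 0.625 = 0.4419 in; A_we = 0.4419 × 13.5 = 5.965 in².
Directional factor: 1.0 + 0.5 sin^1.5(90°) = 1.5.
F_nw = 0.6 × 70 × 1.5 = 63 ksi.
φR_n = 0.75 × 63 × 5.965 = 281.9 kips.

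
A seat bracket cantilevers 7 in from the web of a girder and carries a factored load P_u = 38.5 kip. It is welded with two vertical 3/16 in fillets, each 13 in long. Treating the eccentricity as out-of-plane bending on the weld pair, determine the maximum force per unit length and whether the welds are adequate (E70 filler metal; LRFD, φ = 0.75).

f_max ≈ 5.01 kip/in; NOT adequate

E70XX → F_EXX = 70 ksi.
L_w = 2 × 13 = 26 in; section modulus (unit throat) S = 2 × L²/6 = 56.33 in².
Direct shear f_v = P/L_w = 38.5/26 = 1.481 kip/in.
Moment M = P × e = 38.5 × 7 = 269.5 kip·in; bending f_b = M/S = 4.784 kip/in.
f_max = √(f_v² + f_b²) = √(1.481² + 4.784²) = 5.008 kip/in.
φr_n = 0.75 × 0.6 × 70 × (0.707 × 0.1875) = 4.176 kip/in → NOT adequate.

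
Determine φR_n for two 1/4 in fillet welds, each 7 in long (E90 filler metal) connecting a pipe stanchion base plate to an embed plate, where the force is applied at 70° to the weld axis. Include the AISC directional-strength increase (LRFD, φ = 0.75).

φR_n ≈ 146 kips

E90XX → F_EXX = 90 ksi.
t_e = 0.707 × 0.25 = 0.1767 in; A_we = 0.1767 × 14 = 2.474 in².
Directional factor: 1.0 + 0.5 sin^1.5(70°) = 1.455.
F_nw = 0.6 × 90 × 1.455 = 78.59 ksi.
φR_n = 0.75 × 78.59 × 2.474 = 145.9 kips.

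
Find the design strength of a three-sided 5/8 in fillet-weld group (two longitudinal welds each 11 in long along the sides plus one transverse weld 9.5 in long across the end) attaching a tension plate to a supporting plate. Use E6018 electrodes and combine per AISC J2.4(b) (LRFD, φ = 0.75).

φR_n ≈ 393 kips

E60XX → F_EXX = 60 ksi.
t_e = 0.707 × 0.625 = 0.4419 in.
R_nwl = 0.6 × 60 × 0.4419 × 22 = 350 kips (longitudinal, 2 welds).
R_nwt = 0.6 × 60 × 0.4419 × 9.5 = 151.1 kips (transverse, base value).
(i) R_nwl + R_nwt = 501.1 kips; (ii) 0.85 R_nwl + 1.5 R_nwt = 524.2 kips.
R_n = max = 524.2 kips [governs: (ii)]; φR_n = 393.1 kips.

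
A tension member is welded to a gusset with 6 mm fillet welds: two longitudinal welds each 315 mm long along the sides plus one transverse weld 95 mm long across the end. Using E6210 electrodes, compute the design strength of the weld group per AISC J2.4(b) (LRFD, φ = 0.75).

E62XX → F_EXX = 620 MPa.
t_e = 0.707 × 6 = 4.242 mm.
R_nwl = 0.6 × 620 × 4.242 × 630 × 10⁻³ = 994.2 kN (longitudinal, 2 welds).
R_nwt = 0.6 × 620 × 4.242 × 95 × 10⁻³ = 149.9 kN (transverse, base value).
(i) R_nwl + R_nwt = 1144 kN; (ii) 0.85 R_nwl + 1.5 R_nwt = 1070 kN.
R_n = max = 1144 kN [governs: (i)]; φR_n = 858.1 kN.

φR_n ≈ 858 kN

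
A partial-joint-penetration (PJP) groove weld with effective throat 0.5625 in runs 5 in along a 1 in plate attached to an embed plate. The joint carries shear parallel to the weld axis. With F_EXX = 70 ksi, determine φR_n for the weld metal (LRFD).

φR_n ≈ 88.6 kips

Effective throat (given) t_e = 0.5625 in.
A_we = 0.5625 × 5 = 2.812 in².
F_nw = 0.6 F_EXX = 42 ksi.
φR_n = 0.75 × 42 × 2.812 = 88.59 kips.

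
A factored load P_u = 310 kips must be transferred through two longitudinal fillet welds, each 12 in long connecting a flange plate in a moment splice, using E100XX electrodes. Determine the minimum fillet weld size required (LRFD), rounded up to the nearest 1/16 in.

E100XX → F_EXX = 100 ksi.
Total weld length L = 24 in.
Required throat t_e = P_u / (φ × 0.6 F_EXX × L) = 310 / (0.75 × 0.6 × 100 × 24) = 0.287 in.
Required leg w = t_e / 0.707 = 0.406 in → use 7/16 in.

w = 7/16 in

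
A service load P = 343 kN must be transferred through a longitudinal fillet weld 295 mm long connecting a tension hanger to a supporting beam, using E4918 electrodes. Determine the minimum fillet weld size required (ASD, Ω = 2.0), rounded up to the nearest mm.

E49XX → F_EXX = 490 MPa.
Total weld length L = 295 mm.
Required throat t_e = P × Ω / (0.6 F_EXX × L) = 343 × 2.0 / (0.6 × 490 × 295 × 10⁻³) = 7.91 mm.
Required leg w = t_e / 0.707 = 11.19 mm → use 12 mm.

w = 12 mm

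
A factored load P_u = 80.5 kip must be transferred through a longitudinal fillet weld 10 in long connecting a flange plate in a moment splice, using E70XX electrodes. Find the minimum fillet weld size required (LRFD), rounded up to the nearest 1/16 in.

w = 3/8 in

E70XX → F_EXX = 70 ksi.
Total weld length L = 10 in.
Required throat t_e = P_u / (φ × 0.6 F_EXX × L) = 80.5 / (0.75 × 0.6 × 70 × 10) = 0.2556 in.
Required leg w = t_e / 0.707 = 0.3615 in → use 3/8 in.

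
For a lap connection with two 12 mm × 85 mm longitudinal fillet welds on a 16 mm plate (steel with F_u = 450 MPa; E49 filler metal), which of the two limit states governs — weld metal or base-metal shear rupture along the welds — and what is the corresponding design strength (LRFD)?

E49XX → F_EXX = 490 MPa.
t_e = 0.707 × 12 = 8.484 mm; L = 170 mm.
Weld metal: φR_n = 0.75 × 0.6 × 490 × 8.484 × 170 × 10⁻³ = 318 kN.
Base metal (shear rupture): φR_n = 0.75 × 0.6 × 450 × 16 × 170 × 10⁻³ = 550.8 kN.
Governing: weld metal.

φR_n ≈ 318 kN (weld metal governs)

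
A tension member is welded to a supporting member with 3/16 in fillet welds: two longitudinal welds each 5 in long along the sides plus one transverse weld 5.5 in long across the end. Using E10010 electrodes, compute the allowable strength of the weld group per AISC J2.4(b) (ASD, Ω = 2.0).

R_n/Ω ≈ 66.6 kip

E100XX → F_EXX = 100 ksi.
t_e = 0.707 × 0.1875 = 0.1326 in.
R_nwl = 0.6 × 100 × 0.1326 × 10 = 79.54 kip (longitudinal, 2 welds).
R_nwt = 0.6 × 100 × 0.1326 × 5.5 = 43.75 kip (transverse, base value).
(i) R_nwl + R_nwt = 123.3 kip; (ii) 0.85 R_nwl + 1.5 R_nwt = 133.2 kip.
R_n = max = 133.2 kip [governs: (ii)]; R_n/Ω = 66.61 kip.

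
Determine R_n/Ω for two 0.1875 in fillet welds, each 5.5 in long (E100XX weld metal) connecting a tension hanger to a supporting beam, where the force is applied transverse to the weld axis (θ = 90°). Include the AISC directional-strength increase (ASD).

E100XX → F_EXX = 100 ksi.
t_e = 0.707 × 0.1875 = 0.1326 in; A_we = 0.1326 × 11 = 1.458 in².
Directional factor: 1.0 + 0.5 sin^1.5(90°) = 1.5.
F_nw = 0.6 × 100 × 1.5 = 90 ksi.
R_n/Ω = (90 × 1.458) / 2.0 = 65.62 kips.

R_n/Ω ≈ 65.6 kips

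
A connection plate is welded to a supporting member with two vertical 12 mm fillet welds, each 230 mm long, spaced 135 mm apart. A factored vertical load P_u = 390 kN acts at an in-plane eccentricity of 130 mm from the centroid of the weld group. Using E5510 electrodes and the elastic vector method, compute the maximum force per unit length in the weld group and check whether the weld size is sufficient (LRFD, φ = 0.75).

f_max ≈ 2190 N/mm; NOT adequate

E55XX → F_EXX = 550 MPa.
Total weld length L_w = 460 mm. Treat welds as unit-width lines.
Polar moment about centroid: J = 2[d³/12 + d(b/2)²] = 2[230³/12 + 230×67.5²] = 4124000 mm³.
Direct shear f_v = P/L_w = 390×10³ / 460 = 847.8 N/mm (vertical).
Torsion M = P·e = 390×10³ × 130 = 50700000 N·mm.
Critical point at (x, y) = (67.5, 115) from centroid. f_tx = M·y/J = 1414 N/mm; f_ty = M·x/J = 829.9 N/mm.
Resultant f_max = √[f_tx² + (f_v + f_ty)²] = √[1414² + (847.8 + 829.9)²] = 2194 N/mm.
Capacity per unit length: φr_n = 0.75 × 0.6 × 550 × (0.707 × 12) = 2100 N/mm.
2194 > 2100 → NOT adequate.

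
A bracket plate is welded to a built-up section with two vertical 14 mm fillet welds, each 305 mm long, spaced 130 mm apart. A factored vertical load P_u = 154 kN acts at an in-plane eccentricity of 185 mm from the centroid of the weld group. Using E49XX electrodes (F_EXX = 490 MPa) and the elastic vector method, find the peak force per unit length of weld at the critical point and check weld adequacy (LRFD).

f_max ≈ 781 N/mm; adequate

Total weld length L_w = 610 mm. Treat welds as unit-width lines.
Polar moment about centroid: J = 2[d³/12 + d(b/2)²] = 2[305³/12 + 305×65²] = 7306000 mm³.
Direct shear f_v = P/L_w = 154×10³ / 610 = 252.5 N/mm (vertical).
Torsion M = P·e = 154×10³ × 185 = 28490000 N·mm.
Critical point at (x, y) = (65, 152.5) from centroid. f_tx = M·y/J = 594.7 N/mm; f_ty = M·x/J = 253.5 N/mm.
Resultant f_max = √[f_tx² + (f_v + f_ty)²] = √[594.7² + (252.5 + 253.5)²] = 780.8 N/mm.
Capacity per unit length: φr_n = 0.75 × 0.6 × 490 × (0.707 × 14) = 2183 N/mm.
780.8 ≤ 2183 → adequate.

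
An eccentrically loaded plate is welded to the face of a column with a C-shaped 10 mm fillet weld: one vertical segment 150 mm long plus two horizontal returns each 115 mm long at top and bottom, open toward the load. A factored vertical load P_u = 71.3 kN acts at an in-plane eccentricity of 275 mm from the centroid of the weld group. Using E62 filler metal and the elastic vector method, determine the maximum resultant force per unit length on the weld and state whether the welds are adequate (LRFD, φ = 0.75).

E62XX → F_EXX = 620 MPa.
Total weld length L_w = 380 mm. Treat welds as unit-width lines.
Centroid: x̄ = 2×115×57.5 / 380 = 34.8 mm from the vertical weld.
Polar moment about centroid: J = I_x + I_y = [150³/12 + 2×115×75²] + [150×34.8² + 2(115³/12 + 115×22.7²)] = 2129000 mm³.
Direct shear f_v = P/L_w = 71.3×10³ / 380 = 187.6 N/mm (vertical).
Torsion M = P·e = 71.3×10³ × 275 = 19608000 N·mm.
Critical point at (x, y) = (80.2, 75) from centroid. f_tx = M·y/J = 690.8 N/mm; f_ty = M·x/J = 738.7 N/mm.
Resultant f_max = √[f_tx² + (f_v + f_ty)²] = √[690.8² + (187.6 + 738.7)²] = 1156 N/mm.
Capacity per unit length: φr_n = 0.75 × 0.6 × 620 × (0.707 × 10) = 1973 N/mm.
1156 ≤ 1973 → adequate.

f_max ≈ 1160 N/mm; adequate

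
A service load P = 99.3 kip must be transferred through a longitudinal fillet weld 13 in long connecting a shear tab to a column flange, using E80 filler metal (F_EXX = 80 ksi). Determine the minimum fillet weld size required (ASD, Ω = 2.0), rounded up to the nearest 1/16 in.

w = 1/2 in

Total weld length L = 13 in.
Required throat t_e = P × Ω / (0.6 F_EXX × L) = 99.3 × 2.0 / (0.6 × 80 × 13) = 0.3183 in.
Required leg w = t_e / 0.707 = 0.4502 in → use 1/2 in.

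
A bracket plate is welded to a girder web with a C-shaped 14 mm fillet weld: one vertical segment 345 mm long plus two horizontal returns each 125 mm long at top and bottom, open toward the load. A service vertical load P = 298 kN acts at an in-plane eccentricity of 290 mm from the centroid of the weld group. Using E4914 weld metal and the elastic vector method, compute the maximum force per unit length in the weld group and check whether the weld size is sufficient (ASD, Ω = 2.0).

f_max ≈ 1760 N/mm; NOT adequate

E49XX → F_EXX = 490 MPa.
Total weld length L_w = 595 mm. Treat welds as unit-width lines.
Centroid: x̄ = 2×125×62.5 / 595 = 26.26 mm from the vertical weld.
Polar moment about centroid: J = I_x + I_y = [345³/12 + 2×125×172.5²] + [345×26.26² + 2(125³/12 + 125×36.24²)] = 11750000 mm³.
Direct shear f_v = P/L_w = 298×10³ / 595 = 500.8 N/mm (vertical).
Torsion M = P·e = 298×10³ × 290 = 86420000 N·mm.
Critical point at (x, y) = (98.74, 172.5) from centroid. f_tx = M·y/J = 1268 N/mm; f_ty = M·x/J = 726 N/mm.
Resultant f_max = √[f_tx² + (f_v + f_ty)²] = √[1268² + (500.8 + 726)²] = 1765 N/mm.
Capacity per unit length: r_n/Ω = (1/2.0) × 0.6 × 490 × (0.707 × 14) = 1455 N/mm.
1765 > 1455 → NOT adequate.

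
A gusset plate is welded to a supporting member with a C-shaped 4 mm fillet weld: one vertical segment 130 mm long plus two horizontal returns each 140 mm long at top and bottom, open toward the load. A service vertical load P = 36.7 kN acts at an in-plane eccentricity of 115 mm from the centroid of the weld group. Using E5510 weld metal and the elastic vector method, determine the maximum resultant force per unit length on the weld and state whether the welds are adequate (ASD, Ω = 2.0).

E55XX → F_EXX = 550 MPa.
Total weld length L_w = 410 mm. Treat welds as unit-width lines.
Centroid: x̄ = 2×140×70 / 410 = 47.8 mm from the vertical weld.
Polar moment about centroid: J = I_x + I_y = [130³/12 + 2×140×65²] + [130×47.8² + 2(140³/12 + 140×22.2²)] = 2258000 mm³.
Direct shear f_v = P/L_w = 36.7×10³ / 410 = 89.51 N/mm (vertical).
Torsion M = P·e = 36.7×10³ × 115 = 4220500 N·mm.
Critical point at (x, y) = (92.2, 65) from centroid. f_tx = M·y/J = 121.5 N/mm; f_ty = M·x/J = 172.3 N/mm.
Resultant f_max = √[f_tx² + (f_v + f_ty)²] = √[121.5² + (89.51 + 172.3)²] = 288.6 N/mm.
Capacity per unit length: r_n/Ω = (1/2.0) × 0.6 × 550 × (0.707 × 4) = 466.6 N/mm.
288.6 ≤ 466.6 → adequate.

f_max ≈ 289 N/mm; adequate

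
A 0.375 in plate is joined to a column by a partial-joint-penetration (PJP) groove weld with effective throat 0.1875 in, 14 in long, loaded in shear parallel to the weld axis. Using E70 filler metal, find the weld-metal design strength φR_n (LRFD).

φR_n ≈ 82.7 kip

E70XX → F_EXX = 70 ksi.
Effective throat (given) t_e = 0.1875 in.
A_we = 0.1875 × 14 = 2.625 in².
F_nw = 0.6 F_EXX = 42 ksi.
φR_n = 0.75 × 42 × 2.625 = 82.69 kip.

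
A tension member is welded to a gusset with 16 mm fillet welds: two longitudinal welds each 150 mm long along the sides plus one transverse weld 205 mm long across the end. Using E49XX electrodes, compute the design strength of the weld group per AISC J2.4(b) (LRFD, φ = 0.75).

E49XX → F_EXX = 490 MPa.
t_e = 0.707 × 16 = 11.31 mm.
R_nwl = 0.6 × 490 × 11.31 × 300 × 10⁻³ = 997.7 kN (longitudinal, 2 welds).
R_nwt = 0.6 × 490 × 11.31 × 205 × 10⁻³ = 681.8 kN (transverse, base value).
(i) R_nwl + R_nwt = 1679 kN; (ii) 0.85 R_nwl + 1.5 R_nwt = 1871 kN.
R_n = max = 1871 kN [governs: (ii)]; φR_n = 1403 kN.

φR_n ≈ 1400 kN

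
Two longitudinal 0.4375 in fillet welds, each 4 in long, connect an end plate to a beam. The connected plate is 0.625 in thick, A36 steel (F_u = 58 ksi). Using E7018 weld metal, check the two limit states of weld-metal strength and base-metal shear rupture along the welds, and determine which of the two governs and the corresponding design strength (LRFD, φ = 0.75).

E70XX → F_EXX = 70 ksi.
t_e = 0.707 × 0.4375 = 0.3093 in; L = 8 in.
Weld metal: φR_n = 0.75 × 0.6 × 70 × 0.3093 × 8 = 77.95 kip.
Base metal (shear rupture): φR_n = 0.75 × 0.6 × 58 × 0.625 × 8 = 130.5 kip.
Governing: weld metal.

φR_n ≈ 77.9 kip (weld metal governs)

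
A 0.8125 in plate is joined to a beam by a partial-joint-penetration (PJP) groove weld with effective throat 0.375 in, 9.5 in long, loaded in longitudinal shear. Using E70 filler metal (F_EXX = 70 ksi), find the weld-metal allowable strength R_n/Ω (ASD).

Effective throat (given) t_e = 0.375 in.
A_we = 0.375 × 9.5 = 3.562 in².
F_nw = 0.6 F_EXX = 42 ksi.
R_n/Ω = (42 × 3.562) / 2.0 = 74.81 kip.

R_n/Ω ≈ 74.8 kip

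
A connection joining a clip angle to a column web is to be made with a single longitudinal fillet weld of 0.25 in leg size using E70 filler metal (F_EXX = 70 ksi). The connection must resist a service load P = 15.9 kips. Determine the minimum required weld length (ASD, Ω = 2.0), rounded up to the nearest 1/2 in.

Throat t_e = 0.707 × 0.25 = 0.1767 in.
r_n/Ω = (0.6 × 70 × 0.1767) / 2.0 = 3.712 kip/in.
L_req = P / (r_n/Ω) = 15.9 / 3.712 = 4.284 in total.
Round up → use L = 4.5 in.

L = 4.5 in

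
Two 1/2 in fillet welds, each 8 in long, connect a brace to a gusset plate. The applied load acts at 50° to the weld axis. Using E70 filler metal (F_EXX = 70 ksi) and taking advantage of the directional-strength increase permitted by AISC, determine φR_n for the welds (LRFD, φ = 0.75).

t_e = 0.707 × 0.5 = 0.3535 in; A_we = 0.3535 × 16 = 5.656 in².
Directional factor: 1.0 + 0.5 sin^1.5(50°) = 1.335.
F_nw = 0.6 × 70 × 1.335 = 56.08 ksi.
φR_n = 0.75 × 56.08 × 5.656 = 237.9 kip.

φR_n ≈ 238 kip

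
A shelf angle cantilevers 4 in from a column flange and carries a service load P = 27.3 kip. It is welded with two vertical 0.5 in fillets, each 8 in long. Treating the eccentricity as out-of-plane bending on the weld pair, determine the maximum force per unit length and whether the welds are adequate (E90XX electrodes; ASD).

f_max ≈ 5.4 kip/in; adequate

E90XX → F_EXX = 90 ksi.
L_w = 2 × 8 = 16 in; section modulus (unit throat) S = 2 × L²/6 = 21.33 in².
Direct shear f_v = P/L_w = 27.3/16 = 1.706 kip/in.
Moment M = P × e = 27.3 × 4 = 109.2 kip·in; bending f_b = M/S = 5.119 kip/in.
f_max = √(f_v² + f_b²) = √(1.706² + 5.119²) = 5.396 kip/in.
r_n/Ω = (1/2.0) × 0.6 × 90 × (0.707 × 0.5) = 9.544 kip/in → adequate.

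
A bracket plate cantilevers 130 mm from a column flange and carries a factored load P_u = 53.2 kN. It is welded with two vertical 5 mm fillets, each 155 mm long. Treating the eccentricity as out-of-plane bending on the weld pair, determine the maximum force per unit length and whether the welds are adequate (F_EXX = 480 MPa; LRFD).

f_max ≈ 880 N/mm; NOT adequate

L_w = 2 × 155 = 310 mm; section modulus (unit throat) S = 2 × L²/6 = 8008 mm².
Direct shear f_v = P/L_w = 53.2×10³/310 = 171.6 N/mm.
Moment M = P × e = 53.2×10³ × 130 = 6916000 N·mm; bending f_b = M/S = 863.6 N/mm.
f_max = √(f_v² + f_b²) = √(171.6² + 863.6²) = 880.5 N/mm.
φr_n = 0.75 × 0.6 × 480 × (0.707 × 5) = 763.6 N/mm → NOT adequate.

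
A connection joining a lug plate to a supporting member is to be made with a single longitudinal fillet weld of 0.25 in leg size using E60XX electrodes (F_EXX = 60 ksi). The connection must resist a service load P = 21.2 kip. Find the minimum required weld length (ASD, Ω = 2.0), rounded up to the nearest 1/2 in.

L = 7 in

Throat t_e = 0.707 × 0.25 = 0.1767 in.
r_n/Ω = (0.6 × 60 × 0.1767) / 2.0 = 3.181 kip/in.
L_req = P / (r_n/Ω) = 21.2 / 3.181 = 6.664 in total.
Round up → use L = 7 in.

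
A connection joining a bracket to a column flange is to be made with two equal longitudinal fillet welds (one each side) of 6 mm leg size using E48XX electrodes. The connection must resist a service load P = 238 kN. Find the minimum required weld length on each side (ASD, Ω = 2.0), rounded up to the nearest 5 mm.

E48XX → F_EXX = 480 MPa.
Throat t_e = 0.707 × 6 = 4.242 mm.
r_n/Ω = (0.6 × 480 × 4.242) / 2.0 = 610.8 N/mm = 0.6108 kN/mm.
L_req = P / (r_n/Ω) = 238 / 0.6108 = 389.6 mm total.
Per side: 389.6 / 2 = 194.8 mm.
Round up → use L = 195 mm on each side.

L = 195 mm on each side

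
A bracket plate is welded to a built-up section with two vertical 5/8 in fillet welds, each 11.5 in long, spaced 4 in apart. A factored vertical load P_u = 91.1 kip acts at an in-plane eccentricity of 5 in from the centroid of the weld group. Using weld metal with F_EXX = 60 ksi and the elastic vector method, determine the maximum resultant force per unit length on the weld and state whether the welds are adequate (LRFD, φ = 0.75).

f_max ≈ 10.1 kip/in; adequate

Total weld length L_w = 23 in. Treat welds as unit-width lines.
Polar moment about centroid: J = 2[d³/12 + d(b/2)²] = 2[11.5³/12 + 11.5×2²] = 345.5 in³.
Direct shear f_v = P/L_w = 91.1 / 23 = 3.961 kip/in (vertical).
Torsion M = P·e = 91.1 × 5 = 455.5 kip·in.
Critical point at (x, y) = (2, 5.75) from centroid. f_tx = M·y/J = 7.581 kip/in; f_ty = M·x/J = 2.637 kip/in.
Resultant f_max = √[f_tx² + (f_v + f_ty)²] = √[7.581² + (3.961 + 2.637)²] = 10.05 kip/in.
Capacity per unit length: φr_n = 0.75 × 0.6 × 60 × (0.707 × 0.625) = 11.93 kip/in.
10.05 ≤ 11.93 → adequate.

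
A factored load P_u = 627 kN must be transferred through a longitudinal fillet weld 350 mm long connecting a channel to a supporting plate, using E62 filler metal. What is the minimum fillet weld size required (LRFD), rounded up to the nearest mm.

E62XX → F_EXX = 620 MPa.
Total weld length L = 350 mm.
Required throat t_e = P_u / (φ × 0.6 F_EXX × L) = 627 / (0.75 × 0.6 × 620 × 350 × 10⁻³) = 6.421 mm.
Required leg w = t_e / 0.707 = 9.082 mm → use 10 mm.

w = 10 mm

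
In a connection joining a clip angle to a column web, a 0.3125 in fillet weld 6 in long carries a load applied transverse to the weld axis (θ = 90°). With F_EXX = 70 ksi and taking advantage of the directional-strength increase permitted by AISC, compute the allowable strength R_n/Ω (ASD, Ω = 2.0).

R_n/Ω ≈ 41.8 kips

t_e = 0.707 × 0.3125 = 0.2209 in; A_we = 0.2209 × 6 = 1.326 in².
Directional factor: 1.0 + 0.5 sin^1.5(90°) = 1.5.
F_nw = 0.6 × 70 × 1.5 = 63 ksi.
R_n/Ω = (63 × 1.326) / 2.0 = 41.76 kips.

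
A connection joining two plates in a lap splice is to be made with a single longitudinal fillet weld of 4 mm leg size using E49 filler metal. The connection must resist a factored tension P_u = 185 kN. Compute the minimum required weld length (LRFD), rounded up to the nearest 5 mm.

E49XX → F_EXX = 490 MPa.
Throat t_e = 0.707 × 4 = 2.828 mm.
φr_n = 0.75 × 0.6 × 490 × 2.828 × 10⁻³ = 0.6236 kN/mm.
L_req = P_u / φr_n = 185 / 0.6236 = 296.7 mm total.
Round up → use L = 300 mm.

L = 300 mm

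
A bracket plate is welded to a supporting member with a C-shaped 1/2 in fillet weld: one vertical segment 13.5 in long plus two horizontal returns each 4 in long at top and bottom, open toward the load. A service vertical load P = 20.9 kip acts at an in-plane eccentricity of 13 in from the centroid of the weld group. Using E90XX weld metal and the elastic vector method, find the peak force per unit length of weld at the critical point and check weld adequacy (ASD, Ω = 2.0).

f_max ≈ 3.91 kip/in; adequate

E90XX → F_EXX = 90 ksi.
Total weld length L_w = 21.5 in. Treat welds as unit-width lines.
Centroid: x̄ = 2×4×2 / 21.5 = 0.7442 in from the vertical weld.
Polar moment about centroid: J = I_x + I_y = [13.5³/12 + 2×4×6.75²] + [13.5×0.7442² + 2(4³/12 + 4×1.256²)] = 600.3 in³.
Direct shear f_v = P/L_w = 20.9 / 21.5 = 0.9721 kip/in (vertical).
Torsion M = P·e = 20.9 × 13 = 271.7 kip·in.
Critical point at (x, y) = (3.256, 6.75) from centroid. f_tx = M·y/J = 3.055 kip/in; f_ty = M·x/J = 1.474 kip/in.
Resultant f_max = √[f_tx² + (f_v + f_ty)²] = √[3.055² + (0.9721 + 1.474)²] = 3.913 kip/in.
Capacity per unit length: r_n/Ω = (1/2.0) × 0.6 × 90 × (0.707 × 0.5) = 9.544 kip/in.
3.913 ≤ 9.544 → adequate.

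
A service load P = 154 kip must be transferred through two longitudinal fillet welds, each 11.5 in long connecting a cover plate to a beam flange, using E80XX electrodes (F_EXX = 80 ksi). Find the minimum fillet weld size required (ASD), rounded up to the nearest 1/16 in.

w = 7/16 in

Total weld length L = 23 in.
Required throat t_e = P × Ω / (0.6 F_EXX × L) = 154 × 2.0 / (0.6 × 80 × 23) = 0.279 in.
Required leg w = t_e / 0.707 = 0.3946 in → use 7/16 in.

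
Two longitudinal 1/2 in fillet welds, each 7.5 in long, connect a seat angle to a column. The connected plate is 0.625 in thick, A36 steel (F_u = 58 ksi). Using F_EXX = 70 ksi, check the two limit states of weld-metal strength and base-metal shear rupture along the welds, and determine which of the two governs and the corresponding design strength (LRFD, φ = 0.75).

φR_n ≈ 167 kips (weld metal governs)

t_e = 0.707 × 0.5 = 0.3535 in; L = 15 in.
Weld metal: φR_n = 0.75 × 0.6 × 70 × 0.3535 × 15 = 167 kips.
Base metal (shear rupture): φR_n = 0.75 × 0.6 × 58 × 0.625 × 15 = 244.7 kips.
Governing: weld metal.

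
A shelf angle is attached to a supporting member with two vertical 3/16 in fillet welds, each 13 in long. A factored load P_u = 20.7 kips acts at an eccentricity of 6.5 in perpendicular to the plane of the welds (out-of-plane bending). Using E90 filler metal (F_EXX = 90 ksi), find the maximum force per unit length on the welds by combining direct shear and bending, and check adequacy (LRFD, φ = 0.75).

f_max ≈ 2.52 kip/in; adequate

L_w = 2 × 13 = 26 in; section modulus (unit throat) S = 2 × L²/6 = 56.33 in².
Direct shear f_v = P/L_w = 20.7/26 = 0.7962 kip/in.
Moment M = P × e = 20.7 × 6.5 = 134.55 kip·in; bending f_b = M/S = 2.388 kip/in.
f_max = √(f_v² + f_b²) = √(0.7962² + 2.388²) = 2.518 kip/in.
φr_n = 0.75 × 0.6 × 90 × (0.707 × 0.1875) = 5.369 kip/in → adequate.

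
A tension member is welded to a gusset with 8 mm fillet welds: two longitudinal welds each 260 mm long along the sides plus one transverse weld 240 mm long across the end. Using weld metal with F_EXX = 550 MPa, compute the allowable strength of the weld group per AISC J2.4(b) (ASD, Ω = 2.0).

t_e = 0.707 × 8 = 5.656 mm.
R_nwl = 0.6 × 550 × 5.656 × 520 × 10⁻³ = 970.6 kN (longitudinal, 2 welds).
R_nwt = 0.6 × 550 × 5.656 × 240 × 10⁻³ = 448 kN (transverse, base value).
(i) R_nwl + R_nwt = 1419 kN; (ii) 0.85 R_nwl + 1.5 R_nwt = 1497 kN.
R_n = max = 1497 kN [governs: (ii)]; R_n/Ω = 748.5 kN.

R_n/Ω ≈ 748 kN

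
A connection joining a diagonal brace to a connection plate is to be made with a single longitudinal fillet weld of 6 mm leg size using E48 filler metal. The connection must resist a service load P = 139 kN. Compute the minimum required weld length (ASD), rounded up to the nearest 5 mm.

E48XX → F_EXX = 480 MPa.
Throat t_e = 0.707 × 6 = 4.242 mm.
r_n/Ω = (0.6 × 480 × 4.242) / 2.0 = 610.8 N/mm = 0.6108 kN/mm.
L_req = P / (r_n/Ω) = 139 / 0.6108 = 227.6 mm total.
Round up → use L = 230 mm.

L = 230 mm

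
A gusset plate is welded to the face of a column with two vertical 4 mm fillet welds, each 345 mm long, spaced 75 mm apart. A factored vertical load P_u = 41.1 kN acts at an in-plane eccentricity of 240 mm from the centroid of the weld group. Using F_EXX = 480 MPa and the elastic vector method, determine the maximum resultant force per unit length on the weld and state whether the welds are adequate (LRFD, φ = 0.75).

Total weld length L_w = 690 mm. Treat welds as unit-width lines.
Polar moment about centroid: J = 2[d³/12 + d(b/2)²] = 2[345³/12 + 345×37.5²] = 7814000 mm³.
Direct shear f_v = P/L_w = 41.1×10³ / 690 = 59.57 N/mm (vertical).
Torsion M = P·e = 41.1×10³ × 240 = 9864000 N·mm.
Critical point at (x, y) = (37.5, 172.5) from centroid. f_tx = M·y/J = 217.7 N/mm; f_ty = M·x/J = 47.34 N/mm.
Resultant f_max = √[f_tx² + (f_v + f_ty)²] = √[217.7² + (59.57 + 47.34)²] = 242.6 N/mm.
Capacity per unit length: φr_n = 0.75 × 0.6 × 480 × (0.707 × 4) = 610.8 N/mm.
242.6 ≤ 610.8 → adequate.

f_max ≈ 243 N/mm; adequate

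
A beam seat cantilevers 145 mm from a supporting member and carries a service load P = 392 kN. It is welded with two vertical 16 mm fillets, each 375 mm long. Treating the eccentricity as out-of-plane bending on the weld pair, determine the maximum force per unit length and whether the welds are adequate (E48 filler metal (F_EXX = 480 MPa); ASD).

f_max ≈ 1320 N/mm; adequate

L_w = 2 × 375 = 750 mm; section modulus (unit throat) S = 2 × L²/6 = 46880 mm².
Direct shear f_v = P/L_w = 392×10³/750 = 522.7 N/mm.
Moment M = P × e = 392×10³ × 145 = 56840000 N·mm; bending f_b = M/S = 1213 N/mm.
f_max = √(f_v² + f_b²) = √(522.7² + 1213²) = 1320 N/mm.
r_n/Ω = (1/2.0) × 0.6 × 480 × (0.707 × 16) = 1629 N/mm → adequate.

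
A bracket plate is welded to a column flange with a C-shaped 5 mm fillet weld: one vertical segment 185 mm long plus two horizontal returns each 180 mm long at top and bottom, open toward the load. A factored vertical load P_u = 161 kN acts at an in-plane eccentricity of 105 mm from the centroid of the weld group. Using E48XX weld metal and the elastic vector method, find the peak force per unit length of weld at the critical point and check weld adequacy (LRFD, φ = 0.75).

E48XX → F_EXX = 480 MPa.
Total weld length L_w = 545 mm. Treat welds as unit-width lines.
Centroid: x̄ = 2×180×90 / 545 = 59.45 mm from the vertical weld.
Polar moment about centroid: J = I_x + I_y = [185³/12 + 2×180×92.5²] + [185×59.45² + 2(180³/12 + 180×30.55²)] = 5570000 mm³.
Direct shear f_v = P/L_w = 161×10³ / 545 = 295.4 N/mm (vertical).
Torsion M = P·e = 161×10³ × 105 = 16905000 N·mm.
Critical point at (x, y) = (120.6, 92.5) from centroid. f_tx = M·y/J = 280.8 N/mm; f_ty = M·x/J = 365.9 N/mm.
Resultant f_max = √[f_tx² + (f_v + f_ty)²] = √[280.8² + (295.4 + 365.9)²] = 718.4 N/mm.
Capacity per unit length: φr_n = 0.75 × 0.6 × 480 × (0.707 × 5) = 763.6 N/mm.
718.4 ≤ 763.6 → adequate.

f_max ≈ 718 N/mm; adequate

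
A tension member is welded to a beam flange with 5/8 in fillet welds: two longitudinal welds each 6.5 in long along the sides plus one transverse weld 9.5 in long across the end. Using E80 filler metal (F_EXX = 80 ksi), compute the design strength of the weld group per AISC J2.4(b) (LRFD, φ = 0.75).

φR_n ≈ 402 kips

t_e = 0.707 × 0.625 = 0.4419 in.
R_nwl = 0.6 × 80 × 0.4419 × 13 = 275.7 kips (longitudinal, 2 welds).
R_nwt = 0.6 × 80 × 0.4419 × 9.5 = 201.5 kips (transverse, base value).
(i) R_nwl + R_nwt = 477.2 kips; (ii) 0.85 R_nwl + 1.5 R_nwt = 536.6 kips.
R_n = max = 536.6 kips [governs: (ii)]; φR_n = 402.5 kips.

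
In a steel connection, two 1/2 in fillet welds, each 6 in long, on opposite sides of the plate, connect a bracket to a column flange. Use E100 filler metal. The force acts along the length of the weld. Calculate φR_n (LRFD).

E100XX → F_EXX = 100 ksi.
Effective throat t_e = 0.707 × 0.5 = 0.3535 in.
Total length L = 12 in; A_we = 0.3535 × 12 = 4.242 in².
F_nw = 0.6 F_EXX = 0.6 × 100 = 60 ksi.
φR_n = 0.75 × 60 × 4.242 = 190.9 kips.

φR_n ≈ 191 kips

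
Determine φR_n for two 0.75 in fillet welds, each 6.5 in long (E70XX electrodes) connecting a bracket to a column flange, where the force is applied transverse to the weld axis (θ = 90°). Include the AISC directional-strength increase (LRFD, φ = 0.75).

E70XX → F_EXX = 70 ksi.
t_e = 0.707 × 0.75 = 0.5302 in; A_we = 0.5302 × 13 = 6.893 in².
Directional factor: 1.0 + 0.5 sin^1.5(90°) = 1.5.
F_nw = 0.6 × 70 × 1.5 = 63 ksi.
φR_n = 0.75 × 63 × 6.893 = 325.7 kips.

φR_n ≈ 326 kips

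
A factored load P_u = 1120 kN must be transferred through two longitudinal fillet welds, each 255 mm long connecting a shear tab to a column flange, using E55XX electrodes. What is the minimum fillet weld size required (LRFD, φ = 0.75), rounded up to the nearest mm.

w = 13 mm

E55XX → F_EXX = 550 MPa.
Total weld length L = 510 mm.
Required throat t_e = P_u / (φ × 0.6 F_EXX × L) = 1120 / (0.75 × 0.6 × 550 × 510 × 10⁻³) = 8.873 mm.
Required leg w = t_e / 0.707 = 12.55 mm → use 13 mm.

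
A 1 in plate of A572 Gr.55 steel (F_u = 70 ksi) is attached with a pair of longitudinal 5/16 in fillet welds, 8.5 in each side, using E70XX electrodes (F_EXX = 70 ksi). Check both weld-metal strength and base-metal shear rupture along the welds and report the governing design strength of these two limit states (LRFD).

t_e = 0.707 × 0.3125 = 0.2209 in; L = 17 in.
Weld metal: φR_n = 0.75 × 0.6 × 70 × 0.2209 × 17 = 118.3 kip.
Base metal (shear rupture): φR_n = 0.75 × 0.6 × 70 × 1 × 17 = 535.5 kip.
Governing: weld metal.

φR_n ≈ 118 kip (weld metal governs)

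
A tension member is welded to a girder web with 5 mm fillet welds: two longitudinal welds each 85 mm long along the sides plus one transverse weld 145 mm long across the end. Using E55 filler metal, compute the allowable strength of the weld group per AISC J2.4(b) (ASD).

E55XX → F_EXX = 550 MPa.
t_e = 0.707 × 5 = 3.535 mm.
R_nwl = 0.6 × 550 × 3.535 × 170 × 10⁻³ = 198.3 kN (longitudinal, 2 welds).
R_nwt = 0.6 × 550 × 3.535 × 145 × 10⁻³ = 169.1 kN (transverse, base value).
(i) R_nwl + R_nwt = 367.5 kN; (ii) 0.85 R_nwl + 1.5 R_nwt = 422.3 kN.
R_n = max = 422.3 kN [governs: (ii)]; R_n/Ω = 211.1 kN.

R_n/Ω ≈ 211 kN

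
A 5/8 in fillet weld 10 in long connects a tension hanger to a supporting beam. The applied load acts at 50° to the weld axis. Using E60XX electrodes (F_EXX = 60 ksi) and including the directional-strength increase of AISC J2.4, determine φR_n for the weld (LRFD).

t_e = 0.707 × 0.625 = 0.4419 in; A_we = 0.4419 × 10 = 4.419 in².
Directional factor: 1.0 + 0.5 sin^1.5(50°) = 1.335.
F_nw = 0.6 × 60 × 1.335 = 48.07 ksi.
φR_n = 0.75 × 48.07 × 4.419 = 159.3 kip.

φR_n ≈ 159 kip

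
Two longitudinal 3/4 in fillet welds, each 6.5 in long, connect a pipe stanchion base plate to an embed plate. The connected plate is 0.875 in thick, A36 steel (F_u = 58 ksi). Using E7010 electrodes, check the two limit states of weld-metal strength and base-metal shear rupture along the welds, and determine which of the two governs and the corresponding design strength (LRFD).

φR_n ≈ 217 kip (weld metal governs)

E70XX → F_EXX = 70 ksi.
t_e = 0.707 × 0.75 = 0.5302 in; L = 13 in.
Weld metal: φR_n = 0.75 × 0.6 × 70 × 0.5302 × 13 = 217.1 kip.
Base metal (shear rupture): φR_n = 0.75 × 0.6 × 58 × 0.875 × 13 = 296.9 kip.
Governing: weld metal.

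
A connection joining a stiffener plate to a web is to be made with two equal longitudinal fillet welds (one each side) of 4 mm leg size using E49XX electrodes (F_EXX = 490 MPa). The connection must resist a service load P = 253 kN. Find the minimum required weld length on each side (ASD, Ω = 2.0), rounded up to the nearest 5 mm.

L = 305 mm on each side

Throat t_e = 0.707 × 4 = 2.828 mm.
r_n/Ω = (0.6 × 490 × 2.828) / 2.0 = 415.7 N/mm = 0.4157 kN/mm.
L_req = P / (r_n/Ω) = 253 / 0.4157 = 608.6 mm total.
Per side: 608.6 / 2 = 304.3 mm.
Round up → use L = 305 mm on each side.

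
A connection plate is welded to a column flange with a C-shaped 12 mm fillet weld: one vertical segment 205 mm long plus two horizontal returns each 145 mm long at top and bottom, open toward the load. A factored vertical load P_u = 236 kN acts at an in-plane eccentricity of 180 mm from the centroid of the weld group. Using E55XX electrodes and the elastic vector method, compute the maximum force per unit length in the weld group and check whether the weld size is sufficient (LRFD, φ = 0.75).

E55XX → F_EXX = 550 MPa.
Total weld length L_w = 495 mm. Treat welds as unit-width lines.
Centroid: x̄ = 2×145×72.5 / 495 = 42.47 mm from the vertical weld.
Polar moment about centroid: J = I_x + I_y = [205³/12 + 2×145×102.5²] + [205×42.47² + 2(145³/12 + 145×30.03²)] = 4904000 mm³.
Direct shear f_v = P/L_w = 236×10³ / 495 = 476.8 N/mm (vertical).
Torsion M = P·e = 236×10³ × 180 = 42480000 N·mm.
Critical point at (x, y) = (102.5, 102.5) from centroid. f_tx = M·y/J = 887.9 N/mm; f_ty = M·x/J = 888.1 N/mm.
Resultant f_max = √[f_tx² + (f_v + f_ty)²] = √[887.9² + (476.8 + 888.1)²] = 1628 N/mm.
Capacity per unit length: φr_n = 0.75 × 0.6 × 550 × (0.707 × 12) = 2100 N/mm.
1628 ≤ 2100 → adequate.

f_max ≈ 1630 N/mm; adequate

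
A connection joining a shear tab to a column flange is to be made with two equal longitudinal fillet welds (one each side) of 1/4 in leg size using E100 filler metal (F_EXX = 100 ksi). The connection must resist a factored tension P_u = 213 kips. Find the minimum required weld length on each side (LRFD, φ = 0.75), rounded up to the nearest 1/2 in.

L = 13.5 in on each side

Throat t_e = 0.707 × 0.25 = 0.1767 in.
φr_n = 0.75 × 0.6 × 100 × 0.1767 = 7.954 kips/in.
L_req = P_u / φr_n = 213 / 7.954 = 26.78 in total.
Per side: 26.78 / 2 = 13.39 in.
Round up → use L = 13.5 in on each side.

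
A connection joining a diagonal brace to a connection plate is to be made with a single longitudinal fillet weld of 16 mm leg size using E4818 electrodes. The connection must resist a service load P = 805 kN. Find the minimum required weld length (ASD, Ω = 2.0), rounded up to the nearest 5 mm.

L = 495 mm

E48XX → F_EXX = 480 MPa.
Throat t_e = 0.707 × 16 = 11.31 mm.
r_n/Ω = (0.6 × 480 × 11.31) / 2.0 = 1629 N/mm = 1.629 kN/mm.
L_req = P / (r_n/Ω) = 805 / 1.629 = 494.2 mm total.
Round up → use L = 495 mm.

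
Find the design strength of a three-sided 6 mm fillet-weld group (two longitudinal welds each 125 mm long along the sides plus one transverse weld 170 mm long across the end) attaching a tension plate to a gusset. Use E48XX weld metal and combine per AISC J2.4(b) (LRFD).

E48XX → F_EXX = 480 MPa.
t_e = 0.707 × 6 = 4.242 mm.
R_nwl = 0.6 × 480 × 4.242 × 250 × 10⁻³ = 305.4 kN (longitudinal, 2 welds).
R_nwt = 0.6 × 480 × 4.242 × 170 × 10⁻³ = 207.7 kN (transverse, base value).
(i) R_nwl + R_nwt = 513.1 kN; (ii) 0.85 R_nwl + 1.5 R_nwt = 571.1 kN.
R_n = max = 571.1 kN [governs: (ii)]; φR_n = 428.4 kN.

φR_n ≈ 428 kN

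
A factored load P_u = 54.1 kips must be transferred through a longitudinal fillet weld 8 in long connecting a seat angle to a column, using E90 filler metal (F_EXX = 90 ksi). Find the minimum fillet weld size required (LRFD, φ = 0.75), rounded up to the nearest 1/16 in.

Total weld length L = 8 in.
Required throat t_e = P_u / (φ × 0.6 F_EXX × L) = 54.1 / (0.75 × 0.6 × 90 × 8) = 0.167 in.
Required leg w = t_e / 0.707 = 0.2362 in → use 1/4 in.

w = 1/4 in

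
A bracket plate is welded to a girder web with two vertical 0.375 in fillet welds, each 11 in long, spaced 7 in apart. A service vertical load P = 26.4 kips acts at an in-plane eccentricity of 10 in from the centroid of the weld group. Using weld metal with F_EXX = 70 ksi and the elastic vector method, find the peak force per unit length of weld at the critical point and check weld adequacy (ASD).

f_max ≈ 4.27 kip/in; adequate

Total weld length L_w = 22 in. Treat welds as unit-width lines.
Polar moment about centroid: J = 2[d³/12 + d(b/2)²] = 2[11³/12 + 11×3.5²] = 491.3 in³.
Direct shear f_v = P/L_w = 26.4 / 22 = 1.2 kip/in (vertical).
Torsion M = P·e = 26.4 × 10 = 264 kip·in.
Critical point at (x, y) = (3.5, 5.5) from centroid. f_tx = M·y/J = 2.955 kip/in; f_ty = M·x/J = 1.881 kip/in.
Resultant f_max = √[f_tx² + (f_v + f_ty)²] = √[2.955² + (1.2 + 1.881)²] = 4.269 kip/in.
Capacity per unit length: r_n/Ω = (1/2.0) × 0.6 × 70 × (0.707 × 0.375) = 5.568 kip/in.
4.269 ≤ 5.568 → adequate.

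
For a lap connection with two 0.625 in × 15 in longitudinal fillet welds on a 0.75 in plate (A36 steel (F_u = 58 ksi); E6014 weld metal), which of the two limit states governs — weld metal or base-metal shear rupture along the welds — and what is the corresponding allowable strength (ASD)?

R_n/Ω ≈ 239 kip (weld metal governs)

E60XX → F_EXX = 60 ksi.
t_e = 0.707 × 0.625 = 0.4419 in; L = 30 in.
Weld metal: R_n/Ω = (1/2.0) × 0.6 × 60 × 0.4419 × 30 = 238.6 kip.
Base metal (shear rupture): R_n/Ω = (1/2.0) × 0.6 × 58 × 0.75 × 30 = 391.5 kip.
Governing: weld metal.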